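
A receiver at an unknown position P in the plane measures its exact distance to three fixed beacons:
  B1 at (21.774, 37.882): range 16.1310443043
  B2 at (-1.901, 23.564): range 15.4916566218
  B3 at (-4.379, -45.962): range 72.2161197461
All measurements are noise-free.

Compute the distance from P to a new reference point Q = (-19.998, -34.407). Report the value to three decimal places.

eq1: (x − 21.774)² + (y − 37.882)² = 16.1310443043²
eq2: (x + 1.901)² + (y − 23.564)² = 15.4916566218²
eq3: (x + 4.379)² + (y + 45.962)² = 72.2161197461²
eq3−eq2, eq3−eq1 (x²,y² cancel):
  4.956·x + 139.052·y = 3402.371338
  52.306·x + 167.688·y = 4732.429276
det = 4.956·167.688 − 139.052·52.306 = -6442.192184
x = (3402.371338·167.688 − 139.052·4732.429276) / -6442.192184 = 13.584958
y = (4.956·4732.429276 − 3402.371338·52.306) / -6442.192184 = 23.984152
|P − Q| = √((13.584958 − -19.998)² + (23.984152 − -34.407)²) = 67.359793

67.360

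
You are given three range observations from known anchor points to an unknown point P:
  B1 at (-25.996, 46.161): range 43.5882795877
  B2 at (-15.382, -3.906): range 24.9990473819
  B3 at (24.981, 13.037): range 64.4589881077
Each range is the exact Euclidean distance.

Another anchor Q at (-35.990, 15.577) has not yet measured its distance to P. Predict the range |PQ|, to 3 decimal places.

11.427

eq1: (x + 25.996)² + (y − 46.161)² = 43.5882795877²
eq2: (x + 15.382)² + (y + 3.906)² = 24.9990473819²
eq3: (x − 24.981)² + (y − 13.037)² = 64.4589881077²
eq1−eq3, eq1−eq2 (x²,y² cancel):
  101.954·x − 66.248·y = -4267.639237
  21.228·x − 100.134·y = -1279.781430
det = 101.954·-100.134 − -66.248·21.228 = -8802.749292
x = (-4267.639237·-100.134 − -66.248·-1279.781430) / -8802.749292 = -38.914300
y = (101.954·-1279.781430 − -4267.639237·21.228) / -8802.749292 = 4.531015
|P − Q| = √((-38.914300 − -35.990)² + (4.531015 − 15.577)²) = 11.426518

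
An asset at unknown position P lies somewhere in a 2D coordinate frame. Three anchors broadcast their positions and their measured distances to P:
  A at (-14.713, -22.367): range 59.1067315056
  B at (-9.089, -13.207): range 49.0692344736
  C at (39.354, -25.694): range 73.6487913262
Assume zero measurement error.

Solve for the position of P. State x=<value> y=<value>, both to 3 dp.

x=-1.880 y=35.330

eq1: (x + 14.713)² + (y + 22.367)² = 59.1067315056²
eq2: (x + 9.089)² + (y + 13.207)² = 49.0692344736²
eq3: (x − 39.354)² + (y + 25.694)² = 73.6487913262²
eq3−eq2, eq3−eq1 (x²,y² cancel):
  -96.886·x + 24.974·y = 1064.470510
  -108.134·x + 6.654·y = 438.374861
det = -96.886·6.654 − 24.974·-108.134 = 2055.859072
x = (1064.470510·6.654 − 24.974·438.374861) / 2055.859072 = -1.879986
y = (-96.886·438.374861 − 1064.470510·-108.134) / 2055.859072 = 35.329789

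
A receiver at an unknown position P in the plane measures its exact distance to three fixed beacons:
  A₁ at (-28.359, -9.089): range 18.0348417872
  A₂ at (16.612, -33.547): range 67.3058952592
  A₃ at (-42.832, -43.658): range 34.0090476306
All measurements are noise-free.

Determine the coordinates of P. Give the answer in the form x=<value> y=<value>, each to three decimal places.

x=-46.378 y=-9.834

eq1: (x + 28.359)² + (y + 9.089)² = 18.0348417872²
eq2: (x − 16.612)² + (y + 33.547)² = 67.3058952592²
eq3: (x + 42.832)² + (y + 43.658)² = 34.0090476306²
eq1−eq3, eq1−eq2 (x²,y² cancel):
  -28.946·x − 69.138·y = 2022.398584
  89.942·x − 48.916·y = -3690.311067
det = -28.946·-48.916 − -69.138·89.942 = 7634.332532
x = (2022.398584·-48.916 − -69.138·-3690.311067) / 7634.332532 = -46.378432
y = (-28.946·-3690.311067 − 2022.398584·89.942) / 7634.332532 = -9.834367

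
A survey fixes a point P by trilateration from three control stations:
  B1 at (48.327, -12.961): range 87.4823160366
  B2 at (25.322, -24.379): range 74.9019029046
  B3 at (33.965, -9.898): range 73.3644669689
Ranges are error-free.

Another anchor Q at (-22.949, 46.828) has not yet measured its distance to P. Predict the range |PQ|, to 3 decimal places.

eq1: (x − 48.327)² + (y + 12.961)² = 87.4823160366²
eq2: (x − 25.322)² + (y + 24.379)² = 74.9019029046²
eq3: (x − 33.965)² + (y + 9.898)² = 73.3644669689²
eq2−eq1, eq2−eq3 (x²,y² cancel):
  46.010·x + 22.836·y = -774.913435
  17.286·x + 28.962·y = 244.002349
det = 46.010·28.962 − 22.836·17.286 = 937.798524
x = (-774.913435·28.962 − 22.836·244.002349) / 937.798524 = -29.873240
y = (46.010·244.002349 − -774.913435·17.286) / 937.798524 = 26.254788
|P − Q| = √((-29.873240 − -22.949)² + (26.254788 − 46.828)²) = 21.707191

21.707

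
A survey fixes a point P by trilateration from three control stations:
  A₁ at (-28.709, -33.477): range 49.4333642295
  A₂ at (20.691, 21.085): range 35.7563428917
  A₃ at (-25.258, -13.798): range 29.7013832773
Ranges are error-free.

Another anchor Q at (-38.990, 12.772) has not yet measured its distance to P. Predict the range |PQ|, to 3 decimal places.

eq1: (x + 28.709)² + (y + 33.477)² = 49.4333642295²
eq2: (x − 20.691)² + (y − 21.085)² = 35.7563428917²
eq3: (x + 25.258)² + (y + 13.798)² = 29.7013832773²
eq2−eq1, eq2−eq3 (x²,y² cancel):
  -98.800·x − 109.124·y = -92.919938
  -91.898·x − 69.766·y = 352.000550
det = -98.800·-69.766 − -109.124·-91.898 = -3135.396552
x = (-92.919938·-69.766 − -109.124·352.000550) / -3135.396552 = -14.318559
y = (-98.800·352.000550 − -92.919938·-91.898) / -3135.396552 = 13.815417
|P − Q| = √((-14.318559 − -38.990)² + (13.815417 − 12.772)²) = 24.693496

24.693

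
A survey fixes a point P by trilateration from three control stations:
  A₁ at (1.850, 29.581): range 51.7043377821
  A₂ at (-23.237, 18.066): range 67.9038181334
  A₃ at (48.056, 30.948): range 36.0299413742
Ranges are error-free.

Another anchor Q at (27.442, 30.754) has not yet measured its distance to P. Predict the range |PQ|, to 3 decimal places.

37.586

eq1: (x − 1.850)² + (y − 29.581)² = 51.7043377821²
eq2: (x + 23.237)² + (y − 18.066)² = 67.9038181334²
eq3: (x − 48.056)² + (y − 30.948)² = 36.0299413742²
eq1−eq3, eq1−eq2 (x²,y² cancel):
  92.412·x + 2.734·y = 3763.881649
  -50.174·x − 23.030·y = -1949.709508
det = 92.412·-23.030 − 2.734·-50.174 = -1991.072644
x = (3763.881649·-23.030 − 2.734·-1949.709508) / -1991.072644 = 40.858222
y = (92.412·-1949.709508 − 3763.881649·-50.174) / -1991.072644 = -4.355664
|P − Q| = √((40.858222 − 27.442)² + (-4.355664 − 30.754)²) = 37.585682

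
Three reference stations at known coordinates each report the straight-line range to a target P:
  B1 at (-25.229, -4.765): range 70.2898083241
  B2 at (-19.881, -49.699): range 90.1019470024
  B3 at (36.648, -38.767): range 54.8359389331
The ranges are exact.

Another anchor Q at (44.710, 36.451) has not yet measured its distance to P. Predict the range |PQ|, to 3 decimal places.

20.822

eq1: (x + 25.229)² + (y + 4.765)² = 70.2898083241²
eq2: (x + 19.881)² + (y + 49.699)² = 90.1019470024²
eq3: (x − 36.648)² + (y + 38.767)² = 54.8359389331²
eq3−eq1, eq3−eq2 (x²,y² cancel):
  -123.754·x + 68.004·y = -4120.425483
  -113.058·x − 21.864·y = -5092.092086
det = -123.754·-21.864 − 68.004·-113.058 = 10394.153688
x = (-4120.425483·-21.864 − 68.004·-5092.092086) / 10394.153688 = 41.982409
y = (-123.754·-5092.092086 − -4120.425483·-113.058) / 10394.153688 = 15.808858
|P − Q| = √((41.982409 − 44.710)² + (15.808858 − 36.451)²) = 20.821570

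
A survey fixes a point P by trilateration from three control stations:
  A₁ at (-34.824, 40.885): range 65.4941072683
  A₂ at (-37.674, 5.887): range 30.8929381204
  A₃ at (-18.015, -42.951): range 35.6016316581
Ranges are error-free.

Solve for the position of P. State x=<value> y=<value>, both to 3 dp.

eq1: (x + 34.824)² + (y − 40.885)² = 65.4941072683²
eq2: (x + 37.674)² + (y − 5.887)² = 30.8929381204²
eq3: (x + 18.015)² + (y + 42.951)² = 35.6016316581²
eq3−eq1, eq3−eq2 (x²,y² cancel):
  -33.618·x + 167.672·y = -2307.036335
  -39.318·x + 97.676·y = -402.239030
det = -33.618·97.676 − 167.672·-39.318 = 3308.855928
x = (-2307.036335·97.676 − 167.672·-402.239030) / 3308.855928 = -47.719774
y = (-33.618·-402.239030 − -2307.036335·-39.318) / 3308.855928 = -23.326970

x=-47.720 y=-23.327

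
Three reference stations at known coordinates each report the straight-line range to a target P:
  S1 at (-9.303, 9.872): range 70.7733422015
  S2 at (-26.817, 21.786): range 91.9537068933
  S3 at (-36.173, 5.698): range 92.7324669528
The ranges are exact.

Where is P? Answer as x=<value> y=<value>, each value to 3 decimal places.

x=49.798 y=-29.064

eq1: (x + 9.303)² + (y − 9.872)² = 70.7733422015²
eq2: (x + 26.817)² + (y − 21.786)² = 91.9537068933²
eq3: (x + 36.173)² + (y − 5.698)² = 92.7324669528²
eq1−eq3, eq1−eq2 (x²,y² cancel):
  -53.740·x − 8.348·y = -2433.493521
  -35.028·x + 23.828·y = -2436.839153
det = -53.740·23.828 − -8.348·-35.028 = -1572.930464
x = (-2433.493521·23.828 − -8.348·-2436.839153) / -1572.930464 = 49.797508
y = (-53.740·-2436.839153 − -2433.493521·-35.028) / -1572.930464 = -29.063793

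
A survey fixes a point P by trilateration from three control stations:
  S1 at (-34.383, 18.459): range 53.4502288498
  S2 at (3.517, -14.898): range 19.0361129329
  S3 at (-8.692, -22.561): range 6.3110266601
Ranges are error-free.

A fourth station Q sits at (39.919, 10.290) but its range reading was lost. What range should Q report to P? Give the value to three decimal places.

eq1: (x + 34.383)² + (y − 18.459)² = 53.4502288498²
eq2: (x − 3.517)² + (y + 14.898)² = 19.0361129329²
eq3: (x + 8.692)² + (y + 22.561)² = 6.3110266601²
eq3−eq1, eq3−eq2 (x²,y² cancel):
  -51.382·x + 82.040·y = -1878.722122
  24.418·x + 15.326·y = -672.774430
det = -51.382·15.326 − 82.040·24.418 = -2790.733252
x = (-1878.722122·15.326 − 82.040·-672.774430) / -2790.733252 = -9.460280
y = (-51.382·-672.774430 − -1878.722122·24.418) / -2790.733252 = -28.825088
|P − Q| = √((-9.460280 − 39.919)² + (-28.825088 − 10.290)²) = 62.994472

62.994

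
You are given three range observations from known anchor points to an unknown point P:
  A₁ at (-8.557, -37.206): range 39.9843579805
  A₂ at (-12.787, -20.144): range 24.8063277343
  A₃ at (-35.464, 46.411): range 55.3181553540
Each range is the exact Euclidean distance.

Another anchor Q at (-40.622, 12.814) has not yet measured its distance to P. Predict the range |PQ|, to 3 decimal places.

39.907

eq1: (x + 8.557)² + (y + 37.206)² = 39.9843579805²
eq2: (x + 12.787)² + (y + 20.144)² = 24.8063277343²
eq3: (x + 35.464)² + (y − 46.411)² = 55.3181553540²
eq2−eq1, eq2−eq3 (x²,y² cancel):
  8.460·x − 34.124·y = -95.174407
  -45.354·x + 133.110·y = 397.643696
det = 8.460·133.110 − -34.124·-45.354 = -421.549296
x = (-95.174407·133.110 − -34.124·397.643696) / -421.549296 = -2.136234
y = (8.460·397.643696 − -95.174407·-45.354) / -421.549296 = 2.259462
|P − Q| = √((-2.136234 − -40.622)² + (2.259462 − 12.814)²) = 39.906797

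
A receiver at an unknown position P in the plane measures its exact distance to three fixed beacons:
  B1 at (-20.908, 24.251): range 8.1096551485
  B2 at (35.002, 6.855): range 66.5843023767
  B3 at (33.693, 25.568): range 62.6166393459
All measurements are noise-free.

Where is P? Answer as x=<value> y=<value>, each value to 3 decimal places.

eq1: (x + 20.908)² + (y − 24.251)² = 8.1096551485²
eq2: (x − 35.002)² + (y − 6.855)² = 66.5843023767²
eq3: (x − 33.693)² + (y − 25.568)² = 62.6166393459²
eq2−eq3, eq2−eq1 (x²,y² cancel):
  -2.618·x + 37.426·y = 1029.435644
  -111.820·x + 34.792·y = 4120.827252
det = -2.618·34.792 − 37.426·-111.820 = 4093.889864
x = (1029.435644·34.792 − 37.426·4120.827252) / 4093.889864 = -28.923581
y = (-2.618·4120.827252 − 1029.435644·-111.820) / 4093.889864 = 25.482651

x=-28.924 y=25.483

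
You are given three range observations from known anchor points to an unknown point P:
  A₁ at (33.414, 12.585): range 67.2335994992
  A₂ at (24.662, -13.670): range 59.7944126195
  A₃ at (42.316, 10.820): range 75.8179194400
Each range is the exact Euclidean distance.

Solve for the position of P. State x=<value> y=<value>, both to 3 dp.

x=-33.004 y=2.143

eq1: (x − 33.414)² + (y − 12.585)² = 67.2335994992²
eq2: (x − 24.662)² + (y + 13.670)² = 59.7944126195²
eq3: (x − 42.316)² + (y − 10.820)² = 75.8179194400²
eq3−eq2, eq3−eq1 (x²,y² cancel):
  -35.308·x − 48.980·y = 1060.352016
  -17.804·x + 3.530·y = 595.161372
det = -35.308·3.530 − -48.980·-17.804 = -996.677160
x = (1060.352016·3.530 − -48.980·595.161372) / -996.677160 = -33.003713
y = (-35.308·595.161372 − 1060.352016·-17.804) / -996.677160 = 2.142570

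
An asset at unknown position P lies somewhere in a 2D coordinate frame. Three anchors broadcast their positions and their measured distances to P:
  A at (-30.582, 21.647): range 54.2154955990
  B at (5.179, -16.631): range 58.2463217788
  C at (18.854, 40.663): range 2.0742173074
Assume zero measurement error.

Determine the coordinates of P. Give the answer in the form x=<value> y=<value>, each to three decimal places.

x=20.597 y=39.538

eq1: (x + 30.582)² + (y − 21.647)² = 54.2154955990²
eq2: (x − 5.179)² + (y + 16.631)² = 58.2463217788²
eq3: (x − 18.854)² + (y − 40.663)² = 2.0742173074²
eq3−eq2, eq3−eq1 (x²,y² cancel):
  -27.350·x − 114.588·y = -5093.872306
  -98.872·x − 38.032·y = -3540.119138
det = -27.350·-38.032 − -114.588·-98.872 = -10289.369536
x = (-5093.872306·-38.032 − -114.588·-3540.119138) / -10289.369536 = 20.596502
y = (-27.350·-3540.119138 − -5093.872306·-98.872) / -10289.369536 = 39.537805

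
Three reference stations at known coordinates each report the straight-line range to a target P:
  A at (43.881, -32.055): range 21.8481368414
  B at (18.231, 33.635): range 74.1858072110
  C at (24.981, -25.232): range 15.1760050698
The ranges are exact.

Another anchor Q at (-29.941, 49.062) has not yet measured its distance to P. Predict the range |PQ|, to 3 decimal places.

eq1: (x − 43.881)² + (y + 32.055)² = 21.8481368414²
eq2: (x − 18.231)² + (y − 33.635)² = 74.1858072110²
eq3: (x − 24.981)² + (y + 25.232)² = 15.1760050698²
eq3−eq1, eq3−eq2 (x²,y² cancel):
  37.800·x − 13.646·y = 1445.331047
  -13.500·x + 117.734·y = -5070.244461
det = 37.800·117.734 − -13.646·-13.500 = 4266.124200
x = (1445.331047·117.734 − -13.646·-5070.244461) / 4266.124200 = 23.669271
y = (37.800·-5070.244461 − 1445.331047·-13.500) / 4266.124200 = -40.351210
|P − Q| = √((23.669271 − -29.941)² + (-40.351210 − 49.062)²) = 104.253456

104.253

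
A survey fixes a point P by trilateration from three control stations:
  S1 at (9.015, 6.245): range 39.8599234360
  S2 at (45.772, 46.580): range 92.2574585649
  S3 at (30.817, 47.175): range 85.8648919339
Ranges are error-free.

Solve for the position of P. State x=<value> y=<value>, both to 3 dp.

x=-2.905 y=-31.791

eq1: (x − 9.015)² + (y − 6.245)² = 39.8599234360²
eq2: (x − 45.772)² + (y − 46.580)² = 92.2574585649²
eq3: (x − 30.817)² + (y − 47.175)² = 85.8648919339²
eq2−eq1, eq2−eq3 (x²,y² cancel):
  -73.514·x − 80.670·y = 2778.123031
  -29.910·x + 1.190·y = 49.054724
det = -73.514·1.190 − -80.670·-29.910 = -2500.321360
x = (2778.123031·1.190 − -80.670·49.054724) / -2500.321360 = -2.904911
y = (-73.514·49.054724 − 2778.123031·-29.910) / -2500.321360 = -31.790894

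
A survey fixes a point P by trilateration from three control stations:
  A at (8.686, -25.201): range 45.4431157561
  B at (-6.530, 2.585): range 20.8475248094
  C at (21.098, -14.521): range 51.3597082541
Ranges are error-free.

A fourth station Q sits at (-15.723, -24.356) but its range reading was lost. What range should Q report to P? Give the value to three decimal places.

29.229

eq1: (x − 8.686)² + (y + 25.201)² = 45.4431157561²
eq2: (x + 6.530)² + (y − 2.585)² = 20.8475248094²
eq3: (x − 21.098)² + (y + 14.521)² = 51.3597082541²
eq3−eq2, eq3−eq1 (x²,y² cancel):
  -55.256·x + 34.212·y = 1596.538421
  -24.824·x − 21.360·y = 627.294814
det = -55.256·-21.360 − 34.212·-24.824 = 2029.546848
x = (1596.538421·-21.360 − 34.212·627.294814) / 2029.546848 = -27.377082
y = (-55.256·627.294814 − 1596.538421·-24.824) / 2029.546848 = 2.449151
|P − Q| = √((-27.377082 − -15.723)² + (2.449151 − -24.356)²) = 29.228989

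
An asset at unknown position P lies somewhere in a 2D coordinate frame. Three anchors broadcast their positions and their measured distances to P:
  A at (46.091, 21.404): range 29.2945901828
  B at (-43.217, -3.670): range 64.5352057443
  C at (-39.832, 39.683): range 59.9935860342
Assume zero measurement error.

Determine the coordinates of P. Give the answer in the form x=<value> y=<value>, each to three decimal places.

x=16.831 y=19.973

eq1: (x − 46.091)² + (y − 21.404)² = 29.2945901828²
eq2: (x + 43.217)² + (y + 3.670)² = 64.5352057443²
eq3: (x + 39.832)² + (y − 39.683)² = 59.9935860342²
eq2−eq3, eq2−eq1 (x²,y² cancel):
  6.770·x + 86.706·y = 1845.713139
  178.616·x + 50.148·y = 4007.953274
det = 6.770·50.148 − 86.706·178.616 = -15147.576936
x = (1845.713139·50.148 − 86.706·4007.953274) / -15147.576936 = 16.831390
y = (6.770·4007.953274 − 1845.713139·178.616) / -15147.576936 = 19.972835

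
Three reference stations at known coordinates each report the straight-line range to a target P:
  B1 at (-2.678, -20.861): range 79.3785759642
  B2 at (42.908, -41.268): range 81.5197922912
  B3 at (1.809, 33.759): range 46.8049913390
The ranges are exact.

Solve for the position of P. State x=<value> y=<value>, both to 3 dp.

eq1: (x + 2.678)² + (y + 20.861)² = 79.3785759642²
eq2: (x − 42.908)² + (y + 41.268)² = 81.5197922912²
eq3: (x − 1.809)² + (y − 33.759)² = 46.8049913390²
eq2−eq3, eq2−eq1 (x²,y² cancel):
  -82.198·x + 150.054·y = 2053.567595
  -91.172·x + 40.814·y = -2757.273070
det = -82.198·40.814 − 150.054·-91.172 = 10325.894116
x = (2053.567595·40.814 − 150.054·-2757.273070) / 10325.894116 = 48.185092
y = (-82.198·-2757.273070 − 2053.567595·-91.172) / 10325.894116 = 40.080810

x=48.185 y=40.081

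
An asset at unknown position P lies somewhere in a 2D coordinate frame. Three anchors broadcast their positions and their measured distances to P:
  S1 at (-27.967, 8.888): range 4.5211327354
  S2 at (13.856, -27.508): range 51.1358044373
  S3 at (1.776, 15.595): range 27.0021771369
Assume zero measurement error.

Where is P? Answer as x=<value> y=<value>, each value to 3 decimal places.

x=-23.838 y=7.047

eq1: (x + 27.967)² + (y − 8.888)² = 4.5211327354²
eq2: (x − 13.856)² + (y + 27.508)² = 51.1358044373²
eq3: (x − 1.776)² + (y − 15.595)² = 27.0021771369²
eq3−eq1, eq3−eq2 (x²,y² cancel):
  -59.486·x − 13.414·y = 1323.468361
  24.160·x − 86.206·y = -1183.432326
det = -59.486·-86.206 − -13.414·24.160 = 5452.132356
x = (1323.468361·-86.206 − -13.414·-1183.432326) / 5452.132356 = -23.837549
y = (-59.486·-1183.432326 − 1323.468361·24.160) / 5452.132356 = 7.047272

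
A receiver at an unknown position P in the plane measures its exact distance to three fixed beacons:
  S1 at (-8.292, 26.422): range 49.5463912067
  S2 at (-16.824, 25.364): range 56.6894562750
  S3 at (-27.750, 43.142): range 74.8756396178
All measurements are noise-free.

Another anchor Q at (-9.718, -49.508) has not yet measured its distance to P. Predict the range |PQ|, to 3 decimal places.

68.187

eq1: (x + 8.292)² + (y − 26.422)² = 49.5463912067²
eq2: (x + 16.824)² + (y − 25.364)² = 56.6894562750²
eq3: (x + 27.750)² + (y − 43.142)² = 74.8756396178²
eq2−eq3, eq2−eq1 (x²,y² cancel):
  -21.852·x + 35.556·y = -687.751763
  17.064·x + 2.116·y = 599.349447
det = -21.852·2.116 − 35.556·17.064 = -652.966416
x = (-687.751763·2.116 − 35.556·599.349447) / -652.966416 = 34.865119
y = (-21.852·599.349447 − -687.751763·17.064) / -652.966416 = 2.084622
|P − Q| = √((34.865119 − -9.718)² + (2.084622 − -49.508)²) = 68.186898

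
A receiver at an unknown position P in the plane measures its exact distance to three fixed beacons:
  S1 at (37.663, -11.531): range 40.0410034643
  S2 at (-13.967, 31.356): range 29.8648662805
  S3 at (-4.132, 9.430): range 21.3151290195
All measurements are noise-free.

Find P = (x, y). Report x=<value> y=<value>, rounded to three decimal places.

x=13.943 y=20.728

eq1: (x − 37.663)² + (y + 11.531)² = 40.0410034643²
eq2: (x + 13.967)² + (y − 31.356)² = 29.8648662805²
eq3: (x + 4.132)² + (y − 9.430)² = 21.3151290195²
eq3−eq1, eq3−eq2 (x²,y² cancel):
  83.590·x − 41.922·y = 296.519973
  -19.670·x + 43.852·y = 634.701988
det = 83.590·43.852 − -41.922·-19.670 = 2840.982940
x = (296.519973·43.852 − -41.922·634.701988) / 2840.982940 = 13.942699
y = (83.590·634.701988 − 296.519973·-19.670) / 2840.982940 = 20.727786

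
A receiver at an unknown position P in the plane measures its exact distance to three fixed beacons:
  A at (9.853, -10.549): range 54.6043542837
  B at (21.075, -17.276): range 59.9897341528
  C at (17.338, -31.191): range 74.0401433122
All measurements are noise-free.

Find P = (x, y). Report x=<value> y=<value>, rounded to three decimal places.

x=21.908 y=42.708

eq1: (x − 9.853)² + (y + 10.549)² = 54.6043542837²
eq2: (x − 21.075)² + (y + 17.276)² = 59.9897341528²
eq3: (x − 17.338)² + (y + 31.191)² = 74.0401433122²
eq3−eq1, eq3−eq2 (x²,y² cancel):
  -14.970·x + 41.284·y = 1435.185600
  7.474·x + 27.830·y = 1352.305694
det = -14.970·27.830 − 41.284·7.474 = -725.171716
x = (1435.185600·27.830 − 41.284·1352.305694) / -725.171716 = 21.908429
y = (-14.970·1352.305694 − 1435.185600·7.474) / -725.171716 = 42.707945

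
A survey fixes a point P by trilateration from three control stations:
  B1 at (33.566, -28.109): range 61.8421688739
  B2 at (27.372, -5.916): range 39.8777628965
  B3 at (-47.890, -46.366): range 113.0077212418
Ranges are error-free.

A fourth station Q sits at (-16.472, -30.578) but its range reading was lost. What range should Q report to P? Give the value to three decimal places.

eq1: (x − 33.566)² + (y + 28.109)² = 61.8421688739²
eq2: (x − 27.372)² + (y + 5.916)² = 39.8777628965²
eq3: (x + 47.890)² + (y + 46.366)² = 113.0077212418²
eq1−eq3, eq1−eq2 (x²,y² cancel):
  -162.912·x − 36.514·y = -6419.825390
  -12.388·x + 44.386·y = 1101.651080
det = -162.912·44.386 − -36.514·-12.388 = -7683.347464
x = (-6419.825390·44.386 − -36.514·1101.651080) / -7683.347464 = 31.851310
y = (-162.912·1101.651080 − -6419.825390·-12.388) / -7683.347464 = 33.709393
|P − Q| = √((31.851310 − -16.472)² + (33.709393 − -30.578)²) = 80.423946

80.424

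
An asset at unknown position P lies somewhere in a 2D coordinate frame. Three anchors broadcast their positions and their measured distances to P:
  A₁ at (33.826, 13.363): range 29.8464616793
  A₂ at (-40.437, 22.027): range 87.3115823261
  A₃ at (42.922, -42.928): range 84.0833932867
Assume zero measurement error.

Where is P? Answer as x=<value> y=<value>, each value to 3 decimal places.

eq1: (x − 33.826)² + (y − 13.363)² = 29.8464616793²
eq2: (x + 40.437)² + (y − 22.027)² = 87.3115823261²
eq3: (x − 42.922)² + (y + 42.928)² = 84.0833932867²
eq2−eq3, eq2−eq1 (x²,y² cancel):
  166.718·x − 129.910·y = 2118.066952
  148.526·x − 17.328·y = 5934.929481
det = 166.718·-17.328 − -129.910·148.526 = 16406.123156
x = (2118.066952·-17.328 − -129.910·5934.929481) / 16406.123156 = 44.757973
y = (166.718·5934.929481 − 2118.066952·148.526) / 16406.123156 = 41.135347

x=44.758 y=41.135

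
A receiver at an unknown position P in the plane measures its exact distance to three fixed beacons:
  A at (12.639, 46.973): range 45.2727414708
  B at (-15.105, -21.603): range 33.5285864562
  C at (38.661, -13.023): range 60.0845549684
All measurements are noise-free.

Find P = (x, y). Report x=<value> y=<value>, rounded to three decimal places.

x=-16.005 y=11.914

eq1: (x − 12.639)² + (y − 46.973)² = 45.2727414708²
eq2: (x + 15.105)² + (y + 21.603)² = 33.5285864562²
eq3: (x − 38.661)² + (y + 13.023)² = 60.0845549684²
eq3−eq1, eq3−eq2 (x²,y² cancel):
  -52.044·x + 119.992·y = 2262.468225
  -107.532·x − 17.160·y = 1516.566820
det = -52.044·-17.160 − 119.992·-107.532 = 13796.054784
x = (2262.468225·-17.160 − 119.992·1516.566820) / 13796.054784 = -16.004564
y = (-52.044·1516.566820 − 2262.468225·-107.532) / 13796.054784 = 11.913517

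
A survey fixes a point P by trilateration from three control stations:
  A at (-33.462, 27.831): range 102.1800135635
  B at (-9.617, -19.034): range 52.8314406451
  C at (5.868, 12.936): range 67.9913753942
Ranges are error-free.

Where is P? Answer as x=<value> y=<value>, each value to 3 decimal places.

eq1: (x + 33.462)² + (y − 27.831)² = 102.1800135635²
eq2: (x + 9.617)² + (y + 19.034)² = 52.8314406451²
eq3: (x − 5.868)² + (y − 12.936)² = 67.9913753942²
eq3−eq2, eq3−eq1 (x²,y² cancel):
  -30.970·x − 63.940·y = 2084.672332
  -78.660·x + 29.790·y = -4125.431559
det = -30.970·29.790 − -63.940·-78.660 = -5952.116700
x = (2084.672332·29.790 − -63.940·-4125.431559) / -5952.116700 = 33.883359
y = (-30.970·-4125.431559 − 2084.672332·-78.660) / -5952.116700 = -49.015326

x=33.883 y=-49.015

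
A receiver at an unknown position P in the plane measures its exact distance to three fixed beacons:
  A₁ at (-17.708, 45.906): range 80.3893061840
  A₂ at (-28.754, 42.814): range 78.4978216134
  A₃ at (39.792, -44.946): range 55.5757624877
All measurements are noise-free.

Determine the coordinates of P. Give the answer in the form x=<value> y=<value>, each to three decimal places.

eq1: (x + 17.708)² + (y − 45.906)² = 80.3893061840²
eq2: (x + 28.754)² + (y − 42.814)² = 78.4978216134²
eq3: (x − 39.792)² + (y + 44.946)² = 55.5757624877²
eq1−eq2, eq1−eq3 (x²,y² cancel):
  -22.092·x − 6.184·y = 539.429563
  115.000·x − 181.704·y = 4556.387253
det = -22.092·-181.704 − -6.184·115.000 = 4725.364768
x = (539.429563·-181.704 − -6.184·4556.387253) / 4725.364768 = -14.779771
y = (-22.092·4556.387253 − 539.429563·115.000) / 4725.364768 = -34.429957

x=-14.780 y=-34.430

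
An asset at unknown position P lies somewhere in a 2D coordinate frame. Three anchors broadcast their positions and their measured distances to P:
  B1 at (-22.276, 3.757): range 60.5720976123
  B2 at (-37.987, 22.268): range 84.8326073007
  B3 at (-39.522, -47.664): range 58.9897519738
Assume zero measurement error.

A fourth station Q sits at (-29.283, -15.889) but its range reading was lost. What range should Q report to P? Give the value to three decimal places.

eq1: (x + 22.276)² + (y − 3.757)² = 60.5720976123²
eq2: (x + 37.987)² + (y − 22.268)² = 84.8326073007²
eq3: (x + 39.522)² + (y + 47.664)² = 58.9897519738²
eq1−eq2, eq1−eq3 (x²,y² cancel):
  -31.422·x + 37.022·y = -2099.051484
  -34.492·x − 102.842·y = 3512.698326
det = -31.422·-102.842 − 37.022·-34.492 = 4508.464148
x = (-2099.051484·-102.842 − 37.022·3512.698326) / 4508.464148 = 19.036091
y = (-31.422·3512.698326 − -2099.051484·-34.492) / 4508.464148 = -40.540744
|P − Q| = √((19.036091 − -29.283)² + (-40.540744 − -15.889)²) = 54.244291

54.244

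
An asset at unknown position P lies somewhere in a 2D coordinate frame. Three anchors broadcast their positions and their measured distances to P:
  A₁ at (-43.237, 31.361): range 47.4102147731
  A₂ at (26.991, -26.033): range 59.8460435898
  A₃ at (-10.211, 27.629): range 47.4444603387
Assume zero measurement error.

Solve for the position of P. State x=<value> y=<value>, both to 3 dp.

x=-31.760 y=-14.639

eq1: (x + 43.237)² + (y − 31.361)² = 47.4102147731²
eq2: (x − 26.991)² + (y + 26.033)² = 59.8460435898²
eq3: (x + 10.211)² + (y − 27.629)² = 47.4444603387²
eq2−eq3, eq2−eq1 (x²,y² cancel):
  -74.404·x + 107.324·y = 791.967109
  -140.456·x + 114.788·y = 2780.539789
det = -74.404·114.788 − 107.324·-140.456 = 6533.613392
x = (791.967109·114.788 − 107.324·2780.539789) / 6533.613392 = -31.760424
y = (-74.404·2780.539789 − 791.967109·-140.456) / 6533.613392 = -14.639181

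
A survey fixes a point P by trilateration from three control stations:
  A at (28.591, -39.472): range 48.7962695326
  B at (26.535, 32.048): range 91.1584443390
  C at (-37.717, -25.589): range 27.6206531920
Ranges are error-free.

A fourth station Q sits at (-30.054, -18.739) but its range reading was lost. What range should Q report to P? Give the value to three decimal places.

29.649

eq1: (x − 28.591)² + (y + 39.472)² = 48.7962695326²
eq2: (x − 26.535)² + (y − 32.048)² = 91.1584443390²
eq3: (x + 37.717)² + (y + 25.589)² = 27.6206531920²
eq3−eq2, eq3−eq1 (x²,y² cancel):
  128.504·x + 115.274·y = -7893.149973
  132.616·x − 27.766·y = -1320.060383
det = 128.504·-27.766 − 115.274·132.616 = -18855.218848
x = (-7893.149973·-27.766 − 115.274·-1320.060383) / -18855.218848 = -19.693743
y = (128.504·-1320.060383 − -7893.149973·132.616) / -18855.218848 = -46.518948
|P − Q| = √((-19.693743 − -30.054)² + (-46.518948 − -18.739)²) = 29.648953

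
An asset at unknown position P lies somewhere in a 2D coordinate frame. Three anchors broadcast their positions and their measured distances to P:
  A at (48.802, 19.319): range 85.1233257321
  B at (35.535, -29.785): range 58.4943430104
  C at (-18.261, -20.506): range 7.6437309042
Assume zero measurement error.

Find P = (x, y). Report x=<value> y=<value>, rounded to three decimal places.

eq1: (x − 48.802)² + (y − 19.319)² = 85.1233257321²
eq2: (x − 35.535)² + (y + 29.785)² = 58.4943430104²
eq3: (x + 18.261)² + (y + 20.506)² = 7.6437309042²
eq3−eq2, eq3−eq1 (x²,y² cancel):
  107.592·x − 18.558·y = -1967.239249
  134.126·x + 79.650·y = -5186.655154
det = 107.592·79.650 − -18.558·134.126 = 11058.813108
x = (-1967.239249·79.650 − -18.558·-5186.655154) / 11058.813108 = -22.872667
y = (107.592·-5186.655154 − -1967.239249·134.126) / 11058.813108 = -26.601830

x=-22.873 y=-26.602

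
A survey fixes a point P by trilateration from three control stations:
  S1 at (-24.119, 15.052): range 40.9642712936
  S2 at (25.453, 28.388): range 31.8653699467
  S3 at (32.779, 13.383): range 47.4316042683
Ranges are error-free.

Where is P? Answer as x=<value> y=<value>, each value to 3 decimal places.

eq1: (x + 24.119)² + (y − 15.052)² = 40.9642712936²
eq2: (x − 25.453)² + (y − 28.388)² = 31.8653699467²
eq3: (x − 32.779)² + (y − 13.383)² = 47.4316042683²
eq3−eq2, eq3−eq1 (x²,y² cancel):
  -14.652·x + 30.010·y = 1434.521505
  -113.796·x + 3.338·y = 126.406896
det = -14.652·3.338 − 30.010·-113.796 = 3366.109584
x = (1434.521505·3.338 − 30.010·126.406896) / 3366.109584 = 0.295582
y = (-14.652·126.406896 − 1434.521505·-113.796) / 3366.109584 = 47.945764

x=0.296 y=47.946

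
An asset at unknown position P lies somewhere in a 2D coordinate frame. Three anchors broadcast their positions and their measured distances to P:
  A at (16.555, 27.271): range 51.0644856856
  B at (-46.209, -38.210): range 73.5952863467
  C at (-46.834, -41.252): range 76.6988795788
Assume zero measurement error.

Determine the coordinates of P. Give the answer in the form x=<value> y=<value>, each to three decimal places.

x=-34.014 y=34.368

eq1: (x − 16.555)² + (y − 27.271)² = 51.0644856856²
eq2: (x + 46.209)² + (y + 38.210)² = 73.5952863467²
eq3: (x + 46.834)² + (y + 41.252)² = 76.6988795788²
eq2−eq1, eq2−eq3 (x²,y² cancel):
  125.528·x + 130.962·y = 231.184159
  -1.250·x − 6.084·y = -166.576677
det = 125.528·-6.084 − 130.962·-1.250 = -600.009852
x = (231.184159·-6.084 − 130.962·-166.576677) / -600.009852 = -34.013925
y = (125.528·-166.576677 − 231.184159·-1.250) / -600.009852 = 34.367864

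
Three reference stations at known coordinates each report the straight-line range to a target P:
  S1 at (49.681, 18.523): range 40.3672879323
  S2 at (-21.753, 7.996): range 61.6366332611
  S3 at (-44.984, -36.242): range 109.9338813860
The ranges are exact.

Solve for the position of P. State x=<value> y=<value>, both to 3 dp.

eq1: (x − 49.681)² + (y − 18.523)² = 40.3672879323²
eq2: (x + 21.753)² + (y − 7.996)² = 61.6366332611²
eq3: (x + 44.984)² + (y + 36.242)² = 109.9338813860²
eq2−eq1, eq2−eq3 (x²,y² cancel):
  142.868·x + 21.054·y = 4443.730890
  -46.462·x − 88.476·y = -5486.469922
det = 142.868·-88.476 − 21.054·-46.462 = -11662.178220
x = (4443.730890·-88.476 − 21.054·-5486.469922) / -11662.178220 = 23.807851
y = (142.868·-5486.469922 − 4443.730890·-46.462) / -11662.178220 = 49.508449

x=23.808 y=49.508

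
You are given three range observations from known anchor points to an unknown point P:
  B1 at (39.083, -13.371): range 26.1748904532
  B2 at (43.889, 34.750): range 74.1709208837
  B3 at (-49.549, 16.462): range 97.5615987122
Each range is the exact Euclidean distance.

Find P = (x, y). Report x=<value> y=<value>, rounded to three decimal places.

eq1: (x − 39.083)² + (y + 13.371)² = 26.1748904532²
eq2: (x − 43.889)² + (y − 34.750)² = 74.1709208837²
eq3: (x + 49.549)² + (y − 16.462)² = 97.5615987122²
eq2−eq1, eq2−eq3 (x²,y² cancel):
  -9.612·x − 96.242·y = 3388.658323
  -186.876·x − 36.576·y = -4424.646015
det = -9.612·-36.576 − -96.242·-186.876 = -17633.751480
x = (3388.658323·-36.576 − -96.242·-4424.646015) / -17633.751480 = 31.177730
y = (-9.612·-4424.646015 − 3388.658323·-186.876) / -17633.751480 = -38.323587

x=31.178 y=-38.324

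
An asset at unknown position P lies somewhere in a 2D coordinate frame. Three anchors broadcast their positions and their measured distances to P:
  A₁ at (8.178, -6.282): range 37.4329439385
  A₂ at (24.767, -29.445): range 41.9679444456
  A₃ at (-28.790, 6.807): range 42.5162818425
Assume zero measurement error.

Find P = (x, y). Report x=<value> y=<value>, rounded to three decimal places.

x=-16.950 y=-34.027

eq1: (x − 8.178)² + (y + 6.282)² = 37.4329439385²
eq2: (x − 24.767)² + (y + 29.445)² = 41.9679444456²
eq3: (x + 28.790)² + (y − 6.807)² = 42.5162818425²
eq1−eq2, eq1−eq3 (x²,y² cancel):
  33.178·x − 46.326·y = 1013.986037
  -73.936·x + 26.178·y = 362.447211
det = 33.178·26.178 − -46.326·-73.936 = -2556.625452
x = (1013.986037·26.178 − -46.326·362.447211) / -2556.625452 = -16.950021
y = (33.178·362.447211 − 1013.986037·-73.936) / -2556.625452 = -34.027411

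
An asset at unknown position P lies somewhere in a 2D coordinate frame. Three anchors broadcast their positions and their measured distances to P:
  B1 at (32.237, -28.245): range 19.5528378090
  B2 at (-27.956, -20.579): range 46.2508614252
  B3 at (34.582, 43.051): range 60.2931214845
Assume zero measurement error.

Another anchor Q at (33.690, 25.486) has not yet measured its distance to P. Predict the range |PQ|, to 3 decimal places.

43.348

eq1: (x − 32.237)² + (y + 28.245)² = 19.5528378090²
eq2: (x + 27.956)² + (y + 20.579)² = 46.2508614252²
eq3: (x − 34.582)² + (y − 43.051)² = 60.2931214845²
eq2−eq3, eq2−eq1 (x²,y² cancel):
  125.076·x + 127.260·y = 348.151832
  120.386·x − 15.332·y = 2388.799733
det = 125.076·-15.332 − 127.260·120.386 = -17237.987592
x = (348.151832·-15.332 − 127.260·2388.799733) / -17237.987592 = 17.945048
y = (125.076·2388.799733 − 348.151832·120.386) / -17237.987592 = -14.901328
|P − Q| = √((17.945048 − 33.690)² + (-14.901328 − 25.486)²) = 43.347892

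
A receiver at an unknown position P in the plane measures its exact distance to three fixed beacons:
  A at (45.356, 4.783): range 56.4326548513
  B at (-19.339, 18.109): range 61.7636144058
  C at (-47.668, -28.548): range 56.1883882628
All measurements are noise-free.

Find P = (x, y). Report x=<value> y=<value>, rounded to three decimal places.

eq1: (x − 45.356)² + (y − 4.783)² = 56.4326548513²
eq2: (x + 19.339)² + (y − 18.109)² = 61.7636144058²
eq3: (x + 47.668)² + (y + 28.548)² = 56.1883882628²
eq2−eq1, eq2−eq3 (x²,y² cancel):
  129.390·x − 26.652·y = 2008.210554
  -56.658·x − 93.314·y = 3042.902815
det = 129.390·-93.314 − -26.652·-56.658 = -13583.947476
x = (2008.210554·-93.314 − -26.652·3042.902815) / -13583.947476 = 7.825024
y = (129.390·3042.902815 − 2008.210554·-56.658) / -13583.947476 = -37.360450

x=7.825 y=-37.360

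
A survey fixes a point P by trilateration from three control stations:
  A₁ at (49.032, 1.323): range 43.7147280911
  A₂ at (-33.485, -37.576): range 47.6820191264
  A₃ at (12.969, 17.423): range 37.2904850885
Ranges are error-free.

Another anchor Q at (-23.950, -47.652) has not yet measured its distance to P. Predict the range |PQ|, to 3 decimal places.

eq1: (x − 49.032)² + (y − 1.323)² = 43.7147280911²
eq2: (x + 33.485)² + (y + 37.576)² = 47.6820191264²
eq3: (x − 12.969)² + (y − 17.423)² = 37.2904850885²
eq2−eq3, eq2−eq1 (x²,y² cancel):
  92.908·x + 109.998·y = -1178.450441
  165.034·x + 77.798·y = 235.283848
det = 92.908·77.798 − 109.998·165.034 = -10925.353348
x = (-1178.450441·77.798 − 109.998·235.283848) / -10925.353348 = 10.760461
y = (92.908·235.283848 − -1178.450441·165.034) / -10925.353348 = -19.802027
|P − Q| = √((10.760461 − -23.950)² + (-19.802027 − -47.652)²) = 44.502102

44.502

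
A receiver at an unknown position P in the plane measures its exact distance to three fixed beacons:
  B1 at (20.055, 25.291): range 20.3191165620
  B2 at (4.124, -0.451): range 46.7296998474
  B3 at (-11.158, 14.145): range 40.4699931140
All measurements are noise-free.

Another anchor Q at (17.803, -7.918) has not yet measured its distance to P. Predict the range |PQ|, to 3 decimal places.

52.973

eq1: (x − 20.055)² + (y − 25.291)² = 20.3191165620²
eq2: (x − 4.124)² + (y + 0.451)² = 46.7296998474²
eq3: (x + 11.158)² + (y − 14.145)² = 40.4699931140²
eq1−eq3, eq1−eq2 (x²,y² cancel):
  -62.426·x − 22.292·y = -1942.209562
  -31.862·x − 51.484·y = -2795.425279
det = -62.426·-51.484 − -22.292·-31.862 = 2503.672480
x = (-1942.209562·-51.484 − -22.292·-2795.425279) / 2503.672480 = 15.048732
y = (-62.426·-2795.425279 − -1942.209562·-31.862) / 2503.672480 = 44.983734
|P − Q| = √((15.048732 − 17.803)² + (44.983734 − -7.918)²) = 52.973385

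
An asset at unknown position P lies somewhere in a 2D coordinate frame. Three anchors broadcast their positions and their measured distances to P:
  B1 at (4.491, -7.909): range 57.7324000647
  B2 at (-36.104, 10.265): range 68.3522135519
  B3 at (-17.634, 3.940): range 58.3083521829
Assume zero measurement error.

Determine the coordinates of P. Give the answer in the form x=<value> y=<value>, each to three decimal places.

x=21.339 y=47.310

eq1: (x − 4.491)² + (y + 7.909)² = 57.7324000647²
eq2: (x + 36.104)² + (y − 10.265)² = 68.3522135519²
eq3: (x + 17.634)² + (y − 3.940)² = 58.3083521829²
eq2−eq1, eq2−eq3 (x²,y² cancel):
  81.190·x − 36.348·y = 12.847401
  36.940·x − 12.650·y = 189.773678
det = 81.190·-12.650 − -36.348·36.940 = 315.641620
x = (12.847401·-12.650 − -36.348·189.773678) / 315.641620 = 21.338675
y = (81.190·189.773678 − 12.847401·36.940) / 315.641620 = 47.310434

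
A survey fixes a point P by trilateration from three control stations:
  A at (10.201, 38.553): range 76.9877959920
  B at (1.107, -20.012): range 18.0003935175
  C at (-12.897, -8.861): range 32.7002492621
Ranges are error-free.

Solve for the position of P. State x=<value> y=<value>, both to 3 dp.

eq1: (x − 10.201)² + (y − 38.553)² = 76.9877959920²
eq2: (x − 1.107)² + (y + 20.012)² = 18.0003935175²
eq3: (x + 12.897)² + (y + 8.861)² = 32.7002492621²
eq2−eq3, eq2−eq1 (x²,y² cancel):
  -28.008·x + 22.302·y = -902.147798
  18.188·x + 117.130·y = -4414.417948
det = -28.008·117.130 − 22.302·18.188 = -3686.205816
x = (-902.147798·117.130 − 22.302·-4414.417948) / -3686.205816 = 1.958171
y = (-28.008·-4414.417948 − -902.147798·18.188) / -3686.205816 = -37.992258

x=1.958 y=-37.992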